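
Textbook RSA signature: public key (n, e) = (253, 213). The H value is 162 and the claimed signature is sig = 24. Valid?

yes

sig^2 ≡ 24^2 = 576 ≡ 70
sig^4 ≡ 70^2 = 4900 ≡ 93
sig^8 ≡ 93^2 = 8649 ≡ 47
sig^16 ≡ 47^2 = 2209 ≡ 185
sig^32 ≡ 185^2 = 34225 ≡ 70
sig^64 ≡ 70^2 = 4900 ≡ 93
sig^128 ≡ 93^2 = 8649 ≡ 47
213 = 128 + 64 + 16 + 4 + 1, so sig^213 ≡ 47·93·185·93·24 ≡ 162 (mod 253)
162 = H, so the signature checks out.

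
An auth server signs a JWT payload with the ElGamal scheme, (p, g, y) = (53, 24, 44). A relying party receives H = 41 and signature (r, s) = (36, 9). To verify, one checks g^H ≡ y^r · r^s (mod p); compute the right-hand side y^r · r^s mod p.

46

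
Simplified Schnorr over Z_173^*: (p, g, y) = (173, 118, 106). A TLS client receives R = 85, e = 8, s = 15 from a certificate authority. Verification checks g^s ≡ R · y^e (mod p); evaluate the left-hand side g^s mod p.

118^15 mod 173 = 106

106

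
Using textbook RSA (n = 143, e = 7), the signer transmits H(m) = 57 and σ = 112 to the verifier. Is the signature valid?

invalid

Squares mod 143: σ^1≡112, σ^2≡103, σ^4≡27
7 = 4 + 2 + 1, so σ^7 ≡ 27·103·112 ≡ 18 (mod 143)
σ^7 mod 143 = 18, but H(m) = 57.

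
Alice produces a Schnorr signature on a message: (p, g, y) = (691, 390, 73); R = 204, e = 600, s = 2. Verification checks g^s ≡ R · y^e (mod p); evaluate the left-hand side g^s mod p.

80

390^2 = 152100 ≡ 80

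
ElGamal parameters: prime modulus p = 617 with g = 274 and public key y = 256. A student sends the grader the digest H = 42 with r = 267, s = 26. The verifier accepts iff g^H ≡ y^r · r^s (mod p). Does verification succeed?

fails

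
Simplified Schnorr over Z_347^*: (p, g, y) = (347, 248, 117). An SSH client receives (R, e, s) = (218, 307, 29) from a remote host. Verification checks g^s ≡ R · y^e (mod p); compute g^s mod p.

305

248^2 = 61504 ≡ 85
248^4 ≡ 85^2 = 7225 ≡ 285
248^8 ≡ 285^2 = 81225 ≡ 27
248^16 ≡ 27^2 = 729 ≡ 35
29 = 16 + 8 + 4 + 1, so 248^29 ≡ 35·27·285·248 ≡ 305 (mod 347)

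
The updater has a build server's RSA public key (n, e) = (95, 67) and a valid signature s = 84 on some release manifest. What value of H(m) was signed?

s^2 ≡ 84^2 = 7056 ≡ 26
s^4 ≡ 26^2 = 676 ≡ 11
s^8 ≡ 11^2 = 121 ≡ 26
s^16 ≡ 26^2 = 676 ≡ 11
s^32 ≡ 11^2 = 121 ≡ 26
s^64 ≡ 26^2 = 676 ≡ 11
67 = 64 + 2 + 1, so s^67 ≡ 11·26·84 ≡ 84 (mod 95)

84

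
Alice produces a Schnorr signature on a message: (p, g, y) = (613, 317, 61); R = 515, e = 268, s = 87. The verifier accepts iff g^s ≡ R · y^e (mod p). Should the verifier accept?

g^s mod p:
317^2 = 100489 ≡ 570
317^4 ≡ 570^2 = 324900 ≡ 10
317^8 ≡ 10^2 = 100
317^16 ≡ 100^2 = 10000 ≡ 192
317^32 ≡ 192^2 = 36864 ≡ 84
317^64 ≡ 84^2 = 7056 ≡ 313
87 = 64 + 16 + 4 + 2 + 1, so 317^87 ≡ 313·192·10·570·317 ≡ 589 (mod 613)
R · y^e mod p:
61^2 = 3721 ≡ 43
61^4 ≡ 43^2 = 1849 ≡ 10
61^8 ≡ 10^2 = 100
61^16 ≡ 100^2 = 10000 ≡ 192
61^32 ≡ 192^2 = 36864 ≡ 84
61^64 ≡ 84^2 = 7056 ≡ 313
61^128 ≡ 313^2 = 97969 ≡ 502
61^256 ≡ 502^2 = 252004 ≡ 61
268 = 256 + 8 + 4, so 61^268 ≡ 61·100·10 ≡ 313 (mod 613)
515·313 = 161195 ≡ 589 (mod 613)
589 ≡ 589 (mod 613); signature holds.

accept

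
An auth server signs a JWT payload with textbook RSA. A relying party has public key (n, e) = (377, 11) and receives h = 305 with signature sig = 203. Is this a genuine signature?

forged

Squares mod 377: sig^1≡203, sig^2≡116, sig^4≡261, sig^8≡261
11 = 8 + 2 + 1, so sig^11 ≡ 261·116·203 ≡ 174 (mod 377)
174 ≠ 305, so verification fails.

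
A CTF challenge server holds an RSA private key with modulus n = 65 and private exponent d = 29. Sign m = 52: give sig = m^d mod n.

52

m^2 ≡ 52^2 = 2704 ≡ 39
m^4 ≡ 39^2 = 1521 ≡ 26
m^8 ≡ 26^2 = 676 ≡ 26
m^16 ≡ 26^2 = 676 ≡ 26
29 = 16 + 8 + 4 + 1, so m^29 ≡ 26·26·26·52 ≡ 52 (mod 65)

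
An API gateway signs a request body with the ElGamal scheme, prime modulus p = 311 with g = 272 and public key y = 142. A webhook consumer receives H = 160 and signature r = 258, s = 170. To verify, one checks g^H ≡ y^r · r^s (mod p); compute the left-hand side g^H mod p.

300

272^2 = 73984 ≡ 277
272^4 ≡ 277^2 = 76729 ≡ 223
272^8 ≡ 223^2 = 49729 ≡ 280
272^16 ≡ 280^2 = 78400 ≡ 28
272^32 ≡ 28^2 = 784 ≡ 162
272^64 ≡ 162^2 = 26244 ≡ 120
272^128 ≡ 120^2 = 14400 ≡ 94
160 = 128 + 32, so 272^160 ≡ 94·162 ≡ 300 (mod 311)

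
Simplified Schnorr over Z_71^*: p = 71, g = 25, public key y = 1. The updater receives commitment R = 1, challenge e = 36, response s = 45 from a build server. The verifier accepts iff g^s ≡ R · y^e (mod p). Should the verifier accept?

accept

g^s mod p:
25^2 = 625 ≡ 57
25^4 ≡ 57^2 = 3249 ≡ 54
25^8 ≡ 54^2 = 2916 ≡ 5
25^16 ≡ 5^2 = 25
25^32 ≡ 25^2 = 625 ≡ 57
45 = 32 + 8 + 4 + 1, so 25^45 ≡ 57·5·54·25 ≡ 1 (mod 71)
R · y^e mod p:
1^2 = 1
1^4 ≡ 1^2 = 1
1^8 ≡ 1^2 = 1
1^16 ≡ 1^2 = 1
1^32 ≡ 1^2 = 1
36 = 32 + 4, so 1^36 ≡ 1·1 ≡ 1 (mod 71)
1·1 = 1 ≡ 1 (mod 71)
1 ≡ 1 (mod 71); signature holds.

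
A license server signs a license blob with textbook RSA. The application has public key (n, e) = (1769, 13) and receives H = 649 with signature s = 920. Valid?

s^2 ≡ 920^2 = 846400 ≡ 818
s^4 ≡ 818^2 = 669124 ≡ 442
s^8 ≡ 442^2 = 195364 ≡ 774
13 = 8 + 4 + 1, so s^13 ≡ 774·442·920 ≡ 649 (mod 1769)
s^13 mod 1769 = 649 matches H.

yes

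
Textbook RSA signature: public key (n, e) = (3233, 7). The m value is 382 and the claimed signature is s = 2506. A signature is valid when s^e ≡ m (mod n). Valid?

no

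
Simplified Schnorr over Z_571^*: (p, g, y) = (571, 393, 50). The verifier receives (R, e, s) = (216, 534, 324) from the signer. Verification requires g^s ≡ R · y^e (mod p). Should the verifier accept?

accept

g^s mod p:
393^2 = 154449 ≡ 279
393^4 ≡ 279^2 = 77841 ≡ 185
393^8 ≡ 185^2 = 34225 ≡ 536
393^16 ≡ 536^2 = 287296 ≡ 83
393^32 ≡ 83^2 = 6889 ≡ 37
393^64 ≡ 37^2 = 1369 ≡ 227
393^128 ≡ 227^2 = 51529 ≡ 139
393^256 ≡ 139^2 = 19321 ≡ 478
324 = 256 + 64 + 4, so 393^324 ≡ 478·227·185 ≡ 105 (mod 571)
R · y^e mod p:
50^2 = 2500 ≡ 216
50^4 ≡ 216^2 = 46656 ≡ 405
50^8 ≡ 405^2 = 164025 ≡ 148
50^16 ≡ 148^2 = 21904 ≡ 206
50^32 ≡ 206^2 = 42436 ≡ 182
50^64 ≡ 182^2 = 33124 ≡ 6
50^128 ≡ 6^2 = 36
50^256 ≡ 36^2 = 1296 ≡ 154
50^512 ≡ 154^2 = 23716 ≡ 305
534 = 512 + 16 + 4 + 2, so 50^534 ≡ 305·206·405·216 ≡ 56 (mod 571)
216·56 = 12096 ≡ 105 (mod 571)
105 ≡ 105 (mod 571); signature holds.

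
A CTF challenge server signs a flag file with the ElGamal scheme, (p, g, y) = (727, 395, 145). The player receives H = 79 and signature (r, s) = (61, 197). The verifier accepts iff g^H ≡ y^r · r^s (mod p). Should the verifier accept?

accept

Left side g^H mod p:
Squares mod 727: 395^1≡395, 395^2≡447, 395^4≡611, 395^8≡370, 395^16≡224, 395^32≡13, 395^64≡169
79 = 64 + 8 + 4 + 2 + 1, so 395^79 ≡ 169·370·611·447·395 ≡ 394 (mod 727)
Right side y^r · r^s mod p:
Squares mod 727: 145^1≡145, 145^2≡669, 145^4≡456, 145^8≡14, 145^16≡196, 145^32≡612
61 = 32 + 16 + 8 + 4 + 1, so 145^61 ≡ 612·196·14·456·145 ≡ 100 (mod 727)
Squares mod 727: 61^1≡61, 61^2≡86, 61^4≡126, 61^8≡609, 61^16≡111, 61^32≡689, 61^64≡717, 61^128≡100
197 = 128 + 64 + 4 + 1, so 61^197 ≡ 100·717·126·61 ≡ 571 (mod 727)
100·571 = 57100 ≡ 394 (mod 727)
394 ≡ 394 (mod 727), so the signature is genuine.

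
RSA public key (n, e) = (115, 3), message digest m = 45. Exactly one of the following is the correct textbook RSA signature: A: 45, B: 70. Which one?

Candidate A: 45^2 = 2025 ≡ 70; 3 = 2 + 1, so 45^3 ≡ 70·45 ≡ 45 (mod 115)
  → matches m = 45
Candidate B: 70^2 = 4900 ≡ 70; 3 = 2 + 1, so 70^3 ≡ 70·70 ≡ 70 (mod 115)

A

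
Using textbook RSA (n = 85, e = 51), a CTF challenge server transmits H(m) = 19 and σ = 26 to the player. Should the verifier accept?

σ^2 ≡ 26^2 = 676 ≡ 81
σ^4 ≡ 81^2 = 6561 ≡ 16
σ^8 ≡ 16^2 = 256 ≡ 1
σ^16 ≡ 1^2 = 1
σ^32 ≡ 1^2 = 1
51 = 32 + 16 + 2 + 1, so σ^51 ≡ 1·1·81·26 ≡ 66 (mod 85)
66 ≠ 19, so verification fails.

reject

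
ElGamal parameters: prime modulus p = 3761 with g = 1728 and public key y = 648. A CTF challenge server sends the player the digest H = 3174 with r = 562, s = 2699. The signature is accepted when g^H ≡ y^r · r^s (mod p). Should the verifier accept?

Left side g^H mod p:
Squares mod 3761: 1728^1≡1728, 1728^2≡3511, 1728^4≡2324, 1728^8≡180, 1728^16≡2312, 1728^32≡963, 1728^64≡2163, 1728^128≡3646, 1728^256≡1942, 1728^512≡2842, 1728^1024≡2097, 1728^2048≡800
3174 = 2048 + 1024 + 64 + 32 + 4 + 2, so 1728^3174 ≡ 800·2097·2163·963·2324·3511 ≡ 797 (mod 3761)
Right side y^r · r^s mod p:
Squares mod 3761: 648^1≡648, 648^2≡2433, 648^4≡3436, 648^8≡317, 648^16≡2703, 648^32≡2347, 648^64≡2305, 648^128≡2493, 648^256≡1877, 648^512≡2833
562 = 512 + 32 + 16 + 2, so 648^562 ≡ 2833·2347·2703·2433 ≡ 3143 (mod 3761)
Squares mod 3761: 562^1≡562, 562^2≡3681, 562^4≡2639, 562^8≡2710, 562^16≡2628, 562^32≡1188, 562^64≡969, 562^128≡2472, 562^256≡2920, 562^512≡213, 562^1024≡237, 562^2048≡3515
2699 = 2048 + 512 + 128 + 8 + 2 + 1, so 562^2699 ≡ 3515·213·2472·2710·3681·562 ≡ 608 (mod 3761)
3143·608 = 1910944 ≡ 356 (mod 3761)
797 ≠ 356, so verification fails.

reject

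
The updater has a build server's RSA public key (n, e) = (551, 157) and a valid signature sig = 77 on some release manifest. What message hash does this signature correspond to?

362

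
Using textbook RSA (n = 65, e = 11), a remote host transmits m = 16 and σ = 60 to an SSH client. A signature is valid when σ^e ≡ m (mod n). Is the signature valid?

invalid

σ^2 ≡ 60^2 = 3600 ≡ 25
σ^4 ≡ 25^2 = 625 ≡ 40
σ^8 ≡ 40^2 = 1600 ≡ 40
11 = 8 + 2 + 1, so σ^11 ≡ 40·25·60 ≡ 5 (mod 65)
σ^11 mod 65 = 5, but m = 16.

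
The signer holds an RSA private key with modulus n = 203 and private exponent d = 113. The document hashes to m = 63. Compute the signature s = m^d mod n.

63

m^113 mod 203 = 63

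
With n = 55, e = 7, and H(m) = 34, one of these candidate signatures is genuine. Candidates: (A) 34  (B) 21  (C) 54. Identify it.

A

Candidate A: Squares mod 55: 34^1≡34, 34^2≡1, 34^4≡1; 7 = 4 + 2 + 1, so 34^7 ≡ 1·1·34 ≡ 34 (mod 55)
  → matches H(m) = 34
Candidate B: Squares mod 55: 21^1≡21, 21^2≡1, 21^4≡1; 7 = 4 + 2 + 1, so 21^7 ≡ 1·1·21 ≡ 21 (mod 55)
Candidate C: Squares mod 55: 54^1≡54, 54^2≡1, 54^4≡1; 7 = 4 + 2 + 1, so 54^7 ≡ 1·1·54 ≡ 54 (mod 55)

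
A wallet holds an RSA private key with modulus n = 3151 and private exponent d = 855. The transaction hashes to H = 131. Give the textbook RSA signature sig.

3002

H^2 ≡ 131^2 = 17161 ≡ 1406
H^4 ≡ 1406^2 = 1976836 ≡ 1159
H^8 ≡ 1159^2 = 1343281 ≡ 955
H^16 ≡ 955^2 = 912025 ≡ 1386
H^32 ≡ 1386^2 = 1920996 ≡ 2037
H^64 ≡ 2037^2 = 4149369 ≡ 2653
H^128 ≡ 2653^2 = 7038409 ≡ 2226
H^256 ≡ 2226^2 = 4955076 ≡ 1704
H^512 ≡ 1704^2 = 2903616 ≡ 1545
855 = 512 + 256 + 64 + 16 + 4 + 2 + 1, so H^855 ≡ 1545·1704·2653·1386·1159·1406·131 ≡ 3002 (mod 3151)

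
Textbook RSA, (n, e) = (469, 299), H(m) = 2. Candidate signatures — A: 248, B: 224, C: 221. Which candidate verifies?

Candidate A: 248^299 mod 469 = 467
Candidate B: 224^299 mod 469 = 462
Candidate C: 221^299 mod 469 = 2
  → matches H(m) = 2

C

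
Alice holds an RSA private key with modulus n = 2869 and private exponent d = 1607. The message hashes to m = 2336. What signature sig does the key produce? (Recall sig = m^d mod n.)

m^2 ≡ 2336^2 = 5456896 ≡ 58
m^4 ≡ 58^2 = 3364 ≡ 495
m^8 ≡ 495^2 = 245025 ≡ 1160
m^16 ≡ 1160^2 = 1345600 ≡ 39
m^32 ≡ 39^2 = 1521
m^64 ≡ 1521^2 = 2313441 ≡ 1027
m^128 ≡ 1027^2 = 1054729 ≡ 1806
m^256 ≡ 1806^2 = 3261636 ≡ 2452
m^512 ≡ 2452^2 = 6012304 ≡ 1749
m^1024 ≡ 1749^2 = 3059001 ≡ 647
1607 = 1024 + 512 + 64 + 4 + 2 + 1, so m^1607 ≡ 647·1749·1027·495·58·2336 ≡ 1348 (mod 2869)

1348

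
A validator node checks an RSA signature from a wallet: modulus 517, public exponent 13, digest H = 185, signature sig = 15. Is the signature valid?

valid

sig^2 ≡ 15^2 = 225
sig^4 ≡ 225^2 = 50625 ≡ 476
sig^8 ≡ 476^2 = 226576 ≡ 130
13 = 8 + 4 + 1, so sig^13 ≡ 130·476·15 ≡ 185 (mod 517)
185 = H, so the signature checks out.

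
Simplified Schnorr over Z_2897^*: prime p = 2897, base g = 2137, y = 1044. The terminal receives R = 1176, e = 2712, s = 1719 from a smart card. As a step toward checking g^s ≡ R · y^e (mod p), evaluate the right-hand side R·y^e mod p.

Squares mod 2897: 1044^1≡1044, 1044^2≡664, 1044^4≡552, 1044^8≡519, 1044^16≡2837, 1044^32≡703, 1044^64≡1719, 1044^128≡21, 1044^256≡441, 1044^512≡382, 1044^1024≡1074, 1044^2048≡470
2712 = 2048 + 512 + 128 + 16 + 8, so 1044^2712 ≡ 470·382·21·2837·519 ≡ 72 (mod 2897)
R · y^e ≡ 1176·72 = 84672 ≡ 659 (mod 2897)

659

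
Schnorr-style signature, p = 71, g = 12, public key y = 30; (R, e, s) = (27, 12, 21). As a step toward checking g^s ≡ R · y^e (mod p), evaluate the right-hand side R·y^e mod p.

30^2 = 900 ≡ 48
30^4 ≡ 48^2 = 2304 ≡ 32
30^8 ≡ 32^2 = 1024 ≡ 30
12 = 8 + 4, so 30^12 ≡ 30·32 ≡ 37 (mod 71)
R · y^e ≡ 27·37 = 999 ≡ 5 (mod 71)

5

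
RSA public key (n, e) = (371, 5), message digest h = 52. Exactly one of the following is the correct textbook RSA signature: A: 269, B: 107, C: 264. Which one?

C

Candidate A: 269^5 mod 371 = 229
Candidate B: 107^5 mod 371 = 319
Candidate C: 264^5 mod 371 = 52
  → matches h = 52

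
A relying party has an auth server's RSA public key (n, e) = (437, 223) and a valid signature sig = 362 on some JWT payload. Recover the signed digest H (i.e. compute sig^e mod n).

267

sig^2 ≡ 362^2 = 131044 ≡ 381
sig^4 ≡ 381^2 = 145161 ≡ 77
sig^8 ≡ 77^2 = 5929 ≡ 248
sig^16 ≡ 248^2 = 61504 ≡ 324
sig^32 ≡ 324^2 = 104976 ≡ 96
sig^64 ≡ 96^2 = 9216 ≡ 39
sig^128 ≡ 39^2 = 1521 ≡ 210
223 = 128 + 64 + 16 + 8 + 4 + 2 + 1, so sig^223 ≡ 210·39·324·248·77·381·362 ≡ 267 (mod 437)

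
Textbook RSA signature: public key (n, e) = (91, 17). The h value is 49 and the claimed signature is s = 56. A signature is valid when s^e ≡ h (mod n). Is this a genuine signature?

genuine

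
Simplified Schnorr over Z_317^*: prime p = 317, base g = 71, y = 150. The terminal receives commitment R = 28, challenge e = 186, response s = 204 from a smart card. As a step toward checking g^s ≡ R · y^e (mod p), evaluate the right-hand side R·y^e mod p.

Squares mod 317: 150^1≡150, 150^2≡310, 150^4≡49, 150^8≡182, 150^16≡156, 150^32≡244, 150^64≡257, 150^128≡113
186 = 128 + 32 + 16 + 8 + 2, so 150^186 ≡ 113·244·156·182·310 ≡ 212 (mod 317)
R · y^e ≡ 28·212 = 5936 ≡ 230 (mod 317)

230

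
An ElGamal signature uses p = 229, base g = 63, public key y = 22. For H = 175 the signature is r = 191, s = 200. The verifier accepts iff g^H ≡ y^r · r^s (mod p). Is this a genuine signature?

genuine

Left side g^H mod p:
63^2 = 3969 ≡ 76
63^4 ≡ 76^2 = 5776 ≡ 51
63^8 ≡ 51^2 = 2601 ≡ 82
63^16 ≡ 82^2 = 6724 ≡ 83
63^32 ≡ 83^2 = 6889 ≡ 19
63^64 ≡ 19^2 = 361 ≡ 132
63^128 ≡ 132^2 = 17424 ≡ 20
175 = 128 + 32 + 8 + 4 + 2 + 1, so 63^175 ≡ 20·19·82·51·76·63 ≡ 39 (mod 229)
Right side y^r · r^s mod p:
22^2 = 484 ≡ 26
22^4 ≡ 26^2 = 676 ≡ 218
22^8 ≡ 218^2 = 47524 ≡ 121
22^16 ≡ 121^2 = 14641 ≡ 214
22^32 ≡ 214^2 = 45796 ≡ 225
22^64 ≡ 225^2 = 50625 ≡ 16
22^128 ≡ 16^2 = 256 ≡ 27
191 = 128 + 32 + 16 + 8 + 4 + 2 + 1, so 22^191 ≡ 27·225·214·121·218·26·22 ≡ 207 (mod 229)
191^2 = 36481 ≡ 70
191^4 ≡ 70^2 = 4900 ≡ 91
191^8 ≡ 91^2 = 8281 ≡ 37
191^16 ≡ 37^2 = 1369 ≡ 224
191^32 ≡ 224^2 = 50176 ≡ 25
191^64 ≡ 25^2 = 625 ≡ 167
191^128 ≡ 167^2 = 27889 ≡ 180
200 = 128 + 64 + 8, so 191^200 ≡ 180·167·37 ≡ 196 (mod 229)
207·196 = 40572 ≡ 39 (mod 229)
39 ≡ 39 (mod 229), so the signature is genuine.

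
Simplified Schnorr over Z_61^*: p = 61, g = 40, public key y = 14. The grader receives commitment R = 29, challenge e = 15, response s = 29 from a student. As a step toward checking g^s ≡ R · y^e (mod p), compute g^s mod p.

40^29 mod 61 = 32

32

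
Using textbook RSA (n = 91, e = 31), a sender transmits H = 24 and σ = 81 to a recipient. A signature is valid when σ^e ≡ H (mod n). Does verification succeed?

fails

σ^2 ≡ 81^2 = 6561 ≡ 9
σ^4 ≡ 9^2 = 81
σ^8 ≡ 81^2 = 6561 ≡ 9
σ^16 ≡ 9^2 = 81
31 = 16 + 8 + 4 + 2 + 1, so σ^31 ≡ 81·9·81·9·81 ≡ 81 (mod 91)
σ^31 mod 91 = 81, but H = 24.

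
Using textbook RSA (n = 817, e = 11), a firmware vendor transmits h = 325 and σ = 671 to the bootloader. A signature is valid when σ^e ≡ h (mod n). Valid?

no

Squares mod 817: σ^1≡671, σ^2≡74, σ^4≡574, σ^8≡225
11 = 8 + 2 + 1, so σ^11 ≡ 225·74·671 ≡ 492 (mod 817)
The recovered value 492 does not match the digest 325.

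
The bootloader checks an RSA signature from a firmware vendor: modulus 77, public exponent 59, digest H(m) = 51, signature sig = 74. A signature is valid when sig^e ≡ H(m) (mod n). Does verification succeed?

passes

Squares mod 77: sig^1≡74, sig^2≡9, sig^4≡4, sig^8≡16, sig^16≡25, sig^32≡9
59 = 32 + 16 + 8 + 2 + 1, so sig^59 ≡ 9·25·16·9·74 ≡ 51 (mod 77)
sig^59 mod 77 = 51 matches H(m).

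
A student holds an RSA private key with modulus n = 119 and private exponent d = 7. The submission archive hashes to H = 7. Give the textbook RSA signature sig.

H^2 ≡ 7^2 = 49
H^4 ≡ 49^2 = 2401 ≡ 21
7 = 4 + 2 + 1, so H^7 ≡ 21·49·7 ≡ 63 (mod 119)

63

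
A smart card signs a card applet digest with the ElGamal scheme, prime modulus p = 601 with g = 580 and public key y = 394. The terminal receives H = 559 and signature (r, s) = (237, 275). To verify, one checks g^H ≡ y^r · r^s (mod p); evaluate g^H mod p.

580^2 = 336400 ≡ 441
580^4 ≡ 441^2 = 194481 ≡ 358
580^8 ≡ 358^2 = 128164 ≡ 151
580^16 ≡ 151^2 = 22801 ≡ 564
580^32 ≡ 564^2 = 318096 ≡ 167
580^64 ≡ 167^2 = 27889 ≡ 243
580^128 ≡ 243^2 = 59049 ≡ 151
580^256 ≡ 151^2 = 22801 ≡ 564
580^512 ≡ 564^2 = 318096 ≡ 167
559 = 512 + 32 + 8 + 4 + 2 + 1, so 580^559 ≡ 167·167·151·358·441·580 ≡ 514 (mod 601)

514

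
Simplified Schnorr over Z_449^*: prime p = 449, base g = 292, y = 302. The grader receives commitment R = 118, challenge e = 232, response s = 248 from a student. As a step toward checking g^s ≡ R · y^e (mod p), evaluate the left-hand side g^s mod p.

49

Squares mod 449: 292^1≡292, 292^2≡403, 292^4≡320, 292^8≡28, 292^16≡335, 292^32≡424, 292^64≡176, 292^128≡444
248 = 128 + 64 + 32 + 16 + 8, so 292^248 ≡ 444·176·424·335·28 ≡ 49 (mod 449)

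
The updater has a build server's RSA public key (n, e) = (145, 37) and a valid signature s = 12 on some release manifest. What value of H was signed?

12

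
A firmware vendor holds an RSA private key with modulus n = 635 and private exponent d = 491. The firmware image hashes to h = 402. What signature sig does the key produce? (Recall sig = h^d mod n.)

h^2 ≡ 402^2 = 161604 ≡ 314
h^4 ≡ 314^2 = 98596 ≡ 171
h^8 ≡ 171^2 = 29241 ≡ 31
h^16 ≡ 31^2 = 961 ≡ 326
h^32 ≡ 326^2 = 106276 ≡ 231
h^64 ≡ 231^2 = 53361 ≡ 21
h^128 ≡ 21^2 = 441
h^256 ≡ 441^2 = 194481 ≡ 171
491 = 256 + 128 + 64 + 32 + 8 + 2 + 1, so h^491 ≡ 171·441·21·231·31·314·402 ≡ 208 (mod 635)

208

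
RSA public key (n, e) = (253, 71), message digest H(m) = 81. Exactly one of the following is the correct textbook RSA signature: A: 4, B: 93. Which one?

A

Candidate A: 4^2 = 16; 4^4 ≡ 16^2 = 256 ≡ 3; 4^8 ≡ 3^2 = 9; 4^16 ≡ 9^2 = 81; 4^32 ≡ 81^2 = 6561 ≡ 236; 4^64 ≡ 236^2 = 55696 ≡ 36; 71 = 64 + 4 + 2 + 1, so 4^71 ≡ 36·3·16·4 ≡ 81 (mod 253)
  → matches H(m) = 81
Candidate B: 93^2 = 8649 ≡ 47; 93^4 ≡ 47^2 = 2209 ≡ 185; 93^8 ≡ 185^2 = 34225 ≡ 70; 93^16 ≡ 70^2 = 4900 ≡ 93; 93^32 ≡ 93^2 = 8649 ≡ 47; 93^64 ≡ 47^2 = 2209 ≡ 185; 71 = 64 + 4 + 2 + 1, so 93^71 ≡ 185·185·47·93 ≡ 93 (mod 253)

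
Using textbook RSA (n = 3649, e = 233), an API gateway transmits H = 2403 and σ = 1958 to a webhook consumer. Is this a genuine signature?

genuine

σ^2 ≡ 1958^2 = 3833764 ≡ 2314
σ^4 ≡ 2314^2 = 5354596 ≡ 1513
σ^8 ≡ 1513^2 = 2289169 ≡ 1246
σ^16 ≡ 1246^2 = 1552516 ≡ 1691
σ^32 ≡ 1691^2 = 2859481 ≡ 2314
σ^64 ≡ 2314^2 = 5354596 ≡ 1513
σ^128 ≡ 1513^2 = 2289169 ≡ 1246
233 = 128 + 64 + 32 + 8 + 1, so σ^233 ≡ 1246·1513·2314·1246·1958 ≡ 2403 (mod 3649)
Since 2403 equals the digest 2403, verification succeeds.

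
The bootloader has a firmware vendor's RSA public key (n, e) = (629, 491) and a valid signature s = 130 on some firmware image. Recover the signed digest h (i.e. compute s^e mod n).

s^491 mod 629 = 607

607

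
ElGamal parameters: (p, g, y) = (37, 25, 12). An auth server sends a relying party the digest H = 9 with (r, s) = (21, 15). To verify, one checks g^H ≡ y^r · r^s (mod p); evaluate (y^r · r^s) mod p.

12^2 = 144 ≡ 33
12^4 ≡ 33^2 = 1089 ≡ 16
12^8 ≡ 16^2 = 256 ≡ 34
12^16 ≡ 34^2 = 1156 ≡ 9
21 = 16 + 4 + 1, so 12^21 ≡ 9·16·12 ≡ 26 (mod 37)
21^2 = 441 ≡ 34
21^4 ≡ 34^2 = 1156 ≡ 9
21^8 ≡ 9^2 = 81 ≡ 7
15 = 8 + 4 + 2 + 1, so 21^15 ≡ 7·9·34·21 ≡ 27 (mod 37)
y^r · r^s ≡ 26·27 = 702 ≡ 36 (mod 37)

36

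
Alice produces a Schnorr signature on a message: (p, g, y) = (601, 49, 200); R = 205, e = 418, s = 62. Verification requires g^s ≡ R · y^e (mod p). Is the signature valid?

invalid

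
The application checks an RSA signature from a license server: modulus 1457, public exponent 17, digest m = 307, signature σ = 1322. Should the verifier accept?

σ^2 ≡ 1322^2 = 1747684 ≡ 741
σ^4 ≡ 741^2 = 549081 ≡ 1249
σ^8 ≡ 1249^2 = 1560001 ≡ 1011
σ^16 ≡ 1011^2 = 1022121 ≡ 764
17 = 16 + 1, so σ^17 ≡ 764·1322 ≡ 307 (mod 1457)
σ^17 mod 1457 = 307 matches m.

accept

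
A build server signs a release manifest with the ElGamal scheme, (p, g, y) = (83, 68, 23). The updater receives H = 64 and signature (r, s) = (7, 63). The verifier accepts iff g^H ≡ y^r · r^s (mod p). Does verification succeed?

Left side g^H mod p:
Squares mod 83: 68^1≡68, 68^2≡59, 68^4≡78, 68^8≡25, 68^16≡44, 68^32≡27, 68^64≡65
68^64 ≡ 65 (mod 83)
Right side y^r · r^s mod p:
Squares mod 83: 23^1≡23, 23^2≡31, 23^4≡48
7 = 4 + 2 + 1, so 23^7 ≡ 48·31·23 ≡ 28 (mod 83)
Squares mod 83: 7^1≡7, 7^2≡49, 7^4≡77, 7^8≡36, 7^16≡51, 7^32≡28
63 = 32 + 16 + 8 + 4 + 2 + 1, so 7^63 ≡ 28·51·36·77·49·7 ≡ 29 (mod 83)
28·29 = 812 ≡ 65 (mod 83)
65 ≡ 65 (mod 83), so the signature is genuine.

passes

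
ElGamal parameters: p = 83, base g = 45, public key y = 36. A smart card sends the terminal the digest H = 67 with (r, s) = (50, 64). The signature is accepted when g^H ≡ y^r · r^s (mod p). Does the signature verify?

Left side g^H mod p:
45^2 = 2025 ≡ 33
45^4 ≡ 33^2 = 1089 ≡ 10
45^8 ≡ 10^2 = 100 ≡ 17
45^16 ≡ 17^2 = 289 ≡ 40
45^32 ≡ 40^2 = 1600 ≡ 23
45^64 ≡ 23^2 = 529 ≡ 31
67 = 64 + 2 + 1, so 45^67 ≡ 31·33·45 ≡ 53 (mod 83)
Right side y^r · r^s mod p:
36^2 = 1296 ≡ 51
36^4 ≡ 51^2 = 2601 ≡ 28
36^8 ≡ 28^2 = 784 ≡ 37
36^16 ≡ 37^2 = 1369 ≡ 41
36^32 ≡ 41^2 = 1681 ≡ 21
50 = 32 + 16 + 2, so 36^50 ≡ 21·41·51 ≡ 4 (mod 83)
50^2 = 2500 ≡ 10
50^4 ≡ 10^2 = 100 ≡ 17
50^8 ≡ 17^2 = 289 ≡ 40
50^16 ≡ 40^2 = 1600 ≡ 23
50^32 ≡ 23^2 = 529 ≡ 31
50^64 ≡ 31^2 = 961 ≡ 48
4·48 = 192 ≡ 26 (mod 83)
53 ≠ 26, so verification fails.

does not verify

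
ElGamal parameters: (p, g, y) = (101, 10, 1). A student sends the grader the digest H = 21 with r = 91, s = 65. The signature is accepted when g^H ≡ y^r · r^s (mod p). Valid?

Left side g^H mod p:
10^2 = 100
10^4 ≡ 100^2 = 10000 ≡ 1
10^8 ≡ 1^2 = 1
10^16 ≡ 1^2 = 1
21 = 16 + 4 + 1, so 10^21 ≡ 1·1·10 ≡ 10 (mod 101)
Right side y^r · r^s mod p:
1^2 = 1
1^4 ≡ 1^2 = 1
1^8 ≡ 1^2 = 1
1^16 ≡ 1^2 = 1
1^32 ≡ 1^2 = 1
1^64 ≡ 1^2 = 1
91 = 64 + 16 + 8 + 2 + 1, so 1^91 ≡ 1·1·1·1·1 ≡ 1 (mod 101)
91^2 = 8281 ≡ 100
91^4 ≡ 100^2 = 10000 ≡ 1
91^8 ≡ 1^2 = 1
91^16 ≡ 1^2 = 1
91^32 ≡ 1^2 = 1
91^64 ≡ 1^2 = 1
65 = 64 + 1, so 91^65 ≡ 1·91 ≡ 91 (mod 101)
1·91 = 91 ≡ 91 (mod 101)
10 ≠ 91, so verification fails.

no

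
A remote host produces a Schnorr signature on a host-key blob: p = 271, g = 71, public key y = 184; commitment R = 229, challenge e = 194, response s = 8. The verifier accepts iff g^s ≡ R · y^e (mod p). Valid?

g^s mod p:
71^2 = 5041 ≡ 163
71^4 ≡ 163^2 = 26569 ≡ 11
71^8 ≡ 11^2 = 121
R · y^e mod p:
184^2 = 33856 ≡ 252
184^4 ≡ 252^2 = 63504 ≡ 90
184^8 ≡ 90^2 = 8100 ≡ 241
184^16 ≡ 241^2 = 58081 ≡ 87
184^32 ≡ 87^2 = 7569 ≡ 252
184^64 ≡ 252^2 = 63504 ≡ 90
184^128 ≡ 90^2 = 8100 ≡ 241
194 = 128 + 64 + 2, so 184^194 ≡ 241·90·252 ≡ 81 (mod 271)
229·81 = 18549 ≡ 121 (mod 271)
121 ≡ 121 (mod 271); signature holds.

yes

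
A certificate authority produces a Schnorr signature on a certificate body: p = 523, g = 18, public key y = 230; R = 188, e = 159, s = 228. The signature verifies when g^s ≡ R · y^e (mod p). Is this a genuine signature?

forged

g^s mod p:
18^2 = 324
18^4 ≡ 324^2 = 104976 ≡ 376
18^8 ≡ 376^2 = 141376 ≡ 166
18^16 ≡ 166^2 = 27556 ≡ 360
18^32 ≡ 360^2 = 129600 ≡ 419
18^64 ≡ 419^2 = 175561 ≡ 356
18^128 ≡ 356^2 = 126736 ≡ 170
228 = 128 + 64 + 32 + 4, so 18^228 ≡ 170·356·419·376 ≡ 397 (mod 523)
R · y^e mod p:
230^2 = 52900 ≡ 77
230^4 ≡ 77^2 = 5929 ≡ 176
230^8 ≡ 176^2 = 30976 ≡ 119
230^16 ≡ 119^2 = 14161 ≡ 40
230^32 ≡ 40^2 = 1600 ≡ 31
230^64 ≡ 31^2 = 961 ≡ 438
230^128 ≡ 438^2 = 191844 ≡ 426
159 = 128 + 16 + 8 + 4 + 2 + 1, so 230^159 ≡ 426·40·119·176·77·230 ≡ 303 (mod 523)
188·303 = 56964 ≡ 480 (mod 523)
397 ≠ 480; the check fails.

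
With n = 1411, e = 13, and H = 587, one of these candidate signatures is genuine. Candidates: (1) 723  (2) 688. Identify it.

2

Candidate 1: 723^2 = 522729 ≡ 659; 723^4 ≡ 659^2 = 434281 ≡ 1104; 723^8 ≡ 1104^2 = 1218816 ≡ 1123; 13 = 8 + 4 + 1, so 723^13 ≡ 1123·1104·723 ≡ 824 (mod 1411)
Candidate 2: 688^2 = 473344 ≡ 659; 688^4 ≡ 659^2 = 434281 ≡ 1104; 688^8 ≡ 1104^2 = 1218816 ≡ 1123; 13 = 8 + 4 + 1, so 688^13 ≡ 1123·1104·688 ≡ 587 (mod 1411)
  → matches H = 587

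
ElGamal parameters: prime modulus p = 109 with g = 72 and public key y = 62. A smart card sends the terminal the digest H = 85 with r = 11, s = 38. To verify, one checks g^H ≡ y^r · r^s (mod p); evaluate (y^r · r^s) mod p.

62^2 = 3844 ≡ 29
62^4 ≡ 29^2 = 841 ≡ 78
62^8 ≡ 78^2 = 6084 ≡ 89
11 = 8 + 2 + 1, so 62^11 ≡ 89·29·62 ≡ 10 (mod 109)
11^2 = 121 ≡ 12
11^4 ≡ 12^2 = 144 ≡ 35
11^8 ≡ 35^2 = 1225 ≡ 26
11^16 ≡ 26^2 = 676 ≡ 22
11^32 ≡ 22^2 = 484 ≡ 48
38 = 32 + 4 + 2, so 11^38 ≡ 48·35·12 ≡ 104 (mod 109)
y^r · r^s ≡ 10·104 = 1040 ≡ 59 (mod 109)

59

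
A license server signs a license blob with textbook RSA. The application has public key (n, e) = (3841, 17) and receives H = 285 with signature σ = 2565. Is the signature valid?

Squares mod 3841: σ^1≡2565, σ^2≡3433, σ^4≡1301, σ^8≡2561, σ^16≡2134
17 = 16 + 1, so σ^17 ≡ 2134·2565 ≡ 285 (mod 3841)
σ^17 mod 3841 = 285 matches H.

valid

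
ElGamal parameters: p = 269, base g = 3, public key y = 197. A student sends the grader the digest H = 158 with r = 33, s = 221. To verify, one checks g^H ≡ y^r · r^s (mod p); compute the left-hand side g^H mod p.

Squares mod 269: 3^1≡3, 3^2≡9, 3^4≡81, 3^8≡105, 3^16≡265, 3^32≡16, 3^64≡256, 3^128≡169
158 = 128 + 16 + 8 + 4 + 2, so 3^158 ≡ 169·265·105·81·9 ≡ 151 (mod 269)

151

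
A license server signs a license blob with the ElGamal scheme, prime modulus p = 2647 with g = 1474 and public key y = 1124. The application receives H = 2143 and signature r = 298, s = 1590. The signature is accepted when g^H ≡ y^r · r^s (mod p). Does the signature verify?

does not verify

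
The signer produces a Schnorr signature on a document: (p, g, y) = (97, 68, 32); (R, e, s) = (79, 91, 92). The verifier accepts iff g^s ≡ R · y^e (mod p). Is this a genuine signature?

g^s mod p:
68^2 = 4624 ≡ 65
68^4 ≡ 65^2 = 4225 ≡ 54
68^8 ≡ 54^2 = 2916 ≡ 6
68^16 ≡ 6^2 = 36
68^32 ≡ 36^2 = 1296 ≡ 35
68^64 ≡ 35^2 = 1225 ≡ 61
92 = 64 + 16 + 8 + 4, so 68^92 ≡ 61·36·6·54 ≡ 9 (mod 97)
R · y^e mod p:
32^2 = 1024 ≡ 54
32^4 ≡ 54^2 = 2916 ≡ 6
32^8 ≡ 6^2 = 36
32^16 ≡ 36^2 = 1296 ≡ 35
32^32 ≡ 35^2 = 1225 ≡ 61
32^64 ≡ 61^2 = 3721 ≡ 35
91 = 64 + 16 + 8 + 2 + 1, so 32^91 ≡ 35·35·36·54·32 ≡ 48 (mod 97)
79·48 = 3792 ≡ 9 (mod 97)
9 ≡ 9 (mod 97); signature holds.

genuine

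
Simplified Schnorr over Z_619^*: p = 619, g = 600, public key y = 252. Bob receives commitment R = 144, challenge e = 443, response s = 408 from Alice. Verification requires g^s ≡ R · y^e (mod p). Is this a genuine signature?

genuine

g^s mod p:
Squares mod 619: 600^1≡600, 600^2≡361, 600^4≡331, 600^8≡617, 600^16≡4, 600^32≡16, 600^64≡256, 600^128≡541, 600^256≡513
408 = 256 + 128 + 16 + 8, so 600^408 ≡ 513·541·4·617 ≡ 89 (mod 619)
R · y^e mod p:
Squares mod 619: 252^1≡252, 252^2≡366, 252^4≡252, 252^8≡366, 252^16≡252, 252^32≡366, 252^64≡252, 252^128≡366, 252^256≡252
443 = 256 + 128 + 32 + 16 + 8 + 2 + 1, so 252^443 ≡ 252·366·366·252·366·366·252 ≡ 366 (mod 619)
144·366 = 52704 ≡ 89 (mod 619)
89 ≡ 89 (mod 619); signature holds.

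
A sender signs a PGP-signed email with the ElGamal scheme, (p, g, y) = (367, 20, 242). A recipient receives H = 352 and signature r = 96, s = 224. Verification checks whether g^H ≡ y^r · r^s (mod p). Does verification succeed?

fails

Left side g^H mod p:
Squares mod 367: 20^1≡20, 20^2≡33, 20^4≡355, 20^8≡144, 20^16≡184, 20^32≡92, 20^64≡23, 20^128≡162, 20^256≡187
352 = 256 + 64 + 32, so 20^352 ≡ 187·23·92 ≡ 66 (mod 367)
Right side y^r · r^s mod p:
Squares mod 367: 242^1≡242, 242^2≡211, 242^4≡114, 242^8≡151, 242^16≡47, 242^32≡7, 242^64≡49
96 = 64 + 32, so 242^96 ≡ 49·7 ≡ 343 (mod 367)
Squares mod 367: 96^1≡96, 96^2≡41, 96^4≡213, 96^8≡228, 96^16≡237, 96^32≡18, 96^64≡324, 96^128≡14
224 = 128 + 64 + 32, so 96^224 ≡ 14·324·18 ≡ 174 (mod 367)
343·174 = 59682 ≡ 228 (mod 367)
66 ≠ 228, so verification fails.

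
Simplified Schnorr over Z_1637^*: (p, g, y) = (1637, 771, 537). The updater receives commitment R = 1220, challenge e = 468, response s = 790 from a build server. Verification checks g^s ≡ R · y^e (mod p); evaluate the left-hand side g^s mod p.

564

771^2 = 594441 ≡ 210
771^4 ≡ 210^2 = 44100 ≡ 1538
771^8 ≡ 1538^2 = 2365444 ≡ 1616
771^16 ≡ 1616^2 = 2611456 ≡ 441
771^32 ≡ 441^2 = 194481 ≡ 1315
771^64 ≡ 1315^2 = 1729225 ≡ 553
771^128 ≡ 553^2 = 305809 ≡ 1327
771^256 ≡ 1327^2 = 1760929 ≡ 1154
771^512 ≡ 1154^2 = 1331716 ≡ 835
790 = 512 + 256 + 16 + 4 + 2, so 771^790 ≡ 835·1154·441·1538·210 ≡ 564 (mod 1637)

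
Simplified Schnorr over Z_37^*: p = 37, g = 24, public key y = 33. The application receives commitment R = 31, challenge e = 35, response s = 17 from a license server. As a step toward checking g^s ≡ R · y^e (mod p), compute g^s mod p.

20

24^17 mod 37 = 20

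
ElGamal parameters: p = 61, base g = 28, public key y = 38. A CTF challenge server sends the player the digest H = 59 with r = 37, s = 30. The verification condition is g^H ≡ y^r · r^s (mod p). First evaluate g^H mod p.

Squares mod 61: 28^1≡28, 28^2≡52, 28^4≡20, 28^8≡34, 28^16≡58, 28^32≡9
59 = 32 + 16 + 8 + 2 + 1, so 28^59 ≡ 9·58·34·52·28 ≡ 24 (mod 61)

24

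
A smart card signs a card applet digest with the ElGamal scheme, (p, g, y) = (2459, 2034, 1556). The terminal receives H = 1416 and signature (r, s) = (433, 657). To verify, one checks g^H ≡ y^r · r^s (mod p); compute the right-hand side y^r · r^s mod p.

1556^2 = 2421136 ≡ 1480
1556^4 ≡ 1480^2 = 2190400 ≡ 1890
1556^8 ≡ 1890^2 = 3572100 ≡ 1632
1556^16 ≡ 1632^2 = 2663424 ≡ 327
1556^32 ≡ 327^2 = 106929 ≡ 1192
1556^64 ≡ 1192^2 = 1420864 ≡ 2021
1556^128 ≡ 2021^2 = 4084441 ≡ 42
1556^256 ≡ 42^2 = 1764
433 = 256 + 128 + 32 + 16 + 1, so 1556^433 ≡ 1764·42·1192·327·1556 ≡ 1859 (mod 2459)
433^2 = 187489 ≡ 605
433^4 ≡ 605^2 = 366025 ≡ 2093
433^8 ≡ 2093^2 = 4380649 ≡ 1170
433^16 ≡ 1170^2 = 1368900 ≡ 1696
433^32 ≡ 1696^2 = 2876416 ≡ 1845
433^64 ≡ 1845^2 = 3404025 ≡ 769
433^128 ≡ 769^2 = 591361 ≡ 1201
433^256 ≡ 1201^2 = 1442401 ≡ 1427
433^512 ≡ 1427^2 = 2036329 ≡ 277
657 = 512 + 128 + 16 + 1, so 433^657 ≡ 277·1201·1696·433 ≡ 551 (mod 2459)
y^r · r^s ≡ 1859·551 = 1024309 ≡ 1365 (mod 2459)

1365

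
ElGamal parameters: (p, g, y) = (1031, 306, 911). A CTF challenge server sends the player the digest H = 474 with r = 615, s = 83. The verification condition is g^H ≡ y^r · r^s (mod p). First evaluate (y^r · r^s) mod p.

259

911^2 = 829921 ≡ 997
911^4 ≡ 997^2 = 994009 ≡ 125
911^8 ≡ 125^2 = 15625 ≡ 160
911^16 ≡ 160^2 = 25600 ≡ 856
911^32 ≡ 856^2 = 732736 ≡ 726
911^64 ≡ 726^2 = 527076 ≡ 235
911^128 ≡ 235^2 = 55225 ≡ 582
911^256 ≡ 582^2 = 338724 ≡ 556
911^512 ≡ 556^2 = 309136 ≡ 867
615 = 512 + 64 + 32 + 4 + 2 + 1, so 911^615 ≡ 867·235·726·125·997·911 ≡ 1016 (mod 1031)
615^2 = 378225 ≡ 879
615^4 ≡ 879^2 = 772641 ≡ 422
615^8 ≡ 422^2 = 178084 ≡ 752
615^16 ≡ 752^2 = 565504 ≡ 516
615^32 ≡ 516^2 = 266256 ≡ 258
615^64 ≡ 258^2 = 66564 ≡ 580
83 = 64 + 16 + 2 + 1, so 615^83 ≡ 580·516·879·615 ≡ 945 (mod 1031)
y^r · r^s ≡ 1016·945 = 960120 ≡ 259 (mod 1031)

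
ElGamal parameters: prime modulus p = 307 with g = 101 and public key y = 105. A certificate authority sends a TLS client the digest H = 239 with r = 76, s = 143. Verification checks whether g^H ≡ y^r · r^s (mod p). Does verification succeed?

fails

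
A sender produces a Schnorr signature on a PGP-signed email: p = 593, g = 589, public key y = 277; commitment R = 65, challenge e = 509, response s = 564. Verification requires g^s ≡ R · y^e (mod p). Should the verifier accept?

reject

g^s mod p:
589^564 mod 593 = 555
R · y^e mod p:
277^509 mod 593 = 535
65·535 = 34775 ≡ 381 (mod 593)
555 ≠ 381; the check fails.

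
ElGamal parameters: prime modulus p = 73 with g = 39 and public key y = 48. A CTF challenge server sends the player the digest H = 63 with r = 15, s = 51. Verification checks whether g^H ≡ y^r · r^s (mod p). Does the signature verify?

verifies

Left side g^H mod p:
39^63 mod 73 = 22
Right side y^r · r^s mod p:
48^15 mod 73 = 49
15^51 mod 73 = 66
49·66 = 3234 ≡ 22 (mod 73)
22 ≡ 22 (mod 73), so the signature is genuine.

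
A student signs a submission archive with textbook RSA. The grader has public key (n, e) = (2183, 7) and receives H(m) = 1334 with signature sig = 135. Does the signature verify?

does not verify

sig^2 ≡ 135^2 = 18225 ≡ 761
sig^4 ≡ 761^2 = 579121 ≡ 626
7 = 4 + 2 + 1, so sig^7 ≡ 626·761·135 ≡ 930 (mod 2183)
sig^7 mod 2183 = 930, but H(m) = 1334.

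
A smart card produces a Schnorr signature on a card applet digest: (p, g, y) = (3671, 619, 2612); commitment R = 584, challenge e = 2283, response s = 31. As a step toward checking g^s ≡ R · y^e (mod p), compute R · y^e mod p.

2612^2283 mod 3671 = 2136
R · y^e ≡ 584·2136 = 1247424 ≡ 2955 (mod 3671)

2955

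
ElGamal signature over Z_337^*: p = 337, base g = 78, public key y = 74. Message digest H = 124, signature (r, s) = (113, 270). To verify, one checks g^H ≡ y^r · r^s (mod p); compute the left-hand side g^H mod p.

Squares mod 337: 78^1≡78, 78^2≡18, 78^4≡324, 78^8≡169, 78^16≡253, 78^32≡316, 78^64≡104
124 = 64 + 32 + 16 + 8 + 4, so 78^124 ≡ 104·316·253·169·324 ≡ 179 (mod 337)

179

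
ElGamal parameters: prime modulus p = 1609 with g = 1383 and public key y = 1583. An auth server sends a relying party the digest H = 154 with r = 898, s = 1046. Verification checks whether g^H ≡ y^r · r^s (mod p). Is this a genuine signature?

forged

Left side g^H mod p:
1383^2 = 1912689 ≡ 1197
1383^4 ≡ 1197^2 = 1432809 ≡ 799
1383^8 ≡ 799^2 = 638401 ≡ 1237
1383^16 ≡ 1237^2 = 1530169 ≡ 10
1383^32 ≡ 10^2 = 100
1383^64 ≡ 100^2 = 10000 ≡ 346
1383^128 ≡ 346^2 = 119716 ≡ 650
154 = 128 + 16 + 8 + 2, so 1383^154 ≡ 650·10·1237·1197 ≡ 432 (mod 1609)
Right side y^r · r^s mod p:
1583^2 = 2505889 ≡ 676
1583^4 ≡ 676^2 = 456976 ≡ 20
1583^8 ≡ 20^2 = 400
1583^16 ≡ 400^2 = 160000 ≡ 709
1583^32 ≡ 709^2 = 502681 ≡ 673
1583^64 ≡ 673^2 = 452929 ≡ 800
1583^128 ≡ 800^2 = 640000 ≡ 1227
1583^256 ≡ 1227^2 = 1505529 ≡ 1114
1583^512 ≡ 1114^2 = 1240996 ≡ 457
898 = 512 + 256 + 128 + 2, so 1583^898 ≡ 457·1114·1227·676 ≡ 130 (mod 1609)
898^2 = 806404 ≡ 295
898^4 ≡ 295^2 = 87025 ≡ 139
898^8 ≡ 139^2 = 19321 ≡ 13
898^16 ≡ 13^2 = 169
898^32 ≡ 169^2 = 28561 ≡ 1208
898^64 ≡ 1208^2 = 1459264 ≡ 1510
898^128 ≡ 1510^2 = 2280100 ≡ 147
898^256 ≡ 147^2 = 21609 ≡ 692
898^512 ≡ 692^2 = 478864 ≡ 991
898^1024 ≡ 991^2 = 982081 ≡ 591
1046 = 1024 + 16 + 4 + 2, so 898^1046 ≡ 591·169·139·295 ≡ 1058 (mod 1609)
130·1058 = 137540 ≡ 775 (mod 1609)
432 ≠ 775, so verification fails.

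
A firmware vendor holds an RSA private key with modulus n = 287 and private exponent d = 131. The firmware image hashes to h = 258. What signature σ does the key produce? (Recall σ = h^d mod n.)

h^2 ≡ 258^2 = 66564 ≡ 267
h^4 ≡ 267^2 = 71289 ≡ 113
h^8 ≡ 113^2 = 12769 ≡ 141
h^16 ≡ 141^2 = 19881 ≡ 78
h^32 ≡ 78^2 = 6084 ≡ 57
h^64 ≡ 57^2 = 3249 ≡ 92
h^128 ≡ 92^2 = 8464 ≡ 141
131 = 128 + 2 + 1, so h^131 ≡ 141·267·258 ≡ 272 (mod 287)

272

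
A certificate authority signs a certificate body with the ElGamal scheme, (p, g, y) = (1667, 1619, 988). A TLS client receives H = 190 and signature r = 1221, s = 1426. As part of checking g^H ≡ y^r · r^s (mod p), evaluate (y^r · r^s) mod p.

1083

988^2 = 976144 ≡ 949
988^4 ≡ 949^2 = 900601 ≡ 421
988^8 ≡ 421^2 = 177241 ≡ 539
988^16 ≡ 539^2 = 290521 ≡ 463
988^32 ≡ 463^2 = 214369 ≡ 993
988^64 ≡ 993^2 = 986049 ≡ 852
988^128 ≡ 852^2 = 725904 ≡ 759
988^256 ≡ 759^2 = 576081 ≡ 966
988^512 ≡ 966^2 = 933156 ≡ 1303
988^1024 ≡ 1303^2 = 1697809 ≡ 803
1221 = 1024 + 128 + 64 + 4 + 1, so 988^1221 ≡ 803·759·852·421·988 ≡ 1285 (mod 1667)
1221^2 = 1490841 ≡ 543
1221^4 ≡ 543^2 = 294849 ≡ 1457
1221^8 ≡ 1457^2 = 2122849 ≡ 758
1221^16 ≡ 758^2 = 574564 ≡ 1116
1221^32 ≡ 1116^2 = 1245456 ≡ 207
1221^64 ≡ 207^2 = 42849 ≡ 1174
1221^128 ≡ 1174^2 = 1378276 ≡ 1334
1221^256 ≡ 1334^2 = 1779556 ≡ 867
1221^512 ≡ 867^2 = 751689 ≡ 1539
1221^1024 ≡ 1539^2 = 2368521 ≡ 1381
1426 = 1024 + 256 + 128 + 16 + 2, so 1221^1426 ≡ 1381·867·1334·1116·543 ≡ 307 (mod 1667)
y^r · r^s ≡ 1285·307 = 394495 ≡ 1083 (mod 1667)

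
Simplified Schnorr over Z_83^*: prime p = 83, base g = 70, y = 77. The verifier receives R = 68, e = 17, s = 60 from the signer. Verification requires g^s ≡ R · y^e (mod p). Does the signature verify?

g^s mod p:
Squares mod 83: 70^1≡70, 70^2≡3, 70^4≡9, 70^8≡81, 70^16≡4, 70^32≡16
60 = 32 + 16 + 8 + 4, so 70^60 ≡ 16·4·81·9 ≡ 10 (mod 83)
R · y^e mod p:
Squares mod 83: 77^1≡77, 77^2≡36, 77^4≡51, 77^8≡28, 77^16≡37
17 = 16 + 1, so 77^17 ≡ 37·77 ≡ 27 (mod 83)
68·27 = 1836 ≡ 10 (mod 83)
10 ≡ 10 (mod 83); signature holds.

verifies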